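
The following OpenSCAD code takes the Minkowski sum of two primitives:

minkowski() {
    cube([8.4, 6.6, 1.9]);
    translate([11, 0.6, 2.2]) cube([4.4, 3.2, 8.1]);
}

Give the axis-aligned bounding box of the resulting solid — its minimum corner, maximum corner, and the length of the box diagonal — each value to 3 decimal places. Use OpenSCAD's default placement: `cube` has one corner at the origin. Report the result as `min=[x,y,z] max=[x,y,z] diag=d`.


min=[11.000,0.600,2.200] max=[23.800,10.400,12.200] diag=18.971

A = translate([11, 0.6, 2.2]) cube([4.4, 3.2, 8.1]) → bbox [11,0.6,2.2] .. [15.4,3.8,10.3]
B = cube([8.4, 6.6, 1.9]) → bbox [0,0,0] .. [8.4,6.6,1.9]
lo = A.lo+B.lo = [11+0, 0.6+0, 2.2+0] = [11.000,0.600,2.200]
hi = A.hi+B.hi = [15.4+8.4, 3.8+6.6, 10.3+1.9] = [23.800,10.400,12.200]
diag = √(12.8²+9.8²+10²) = √359.88 = 18.971


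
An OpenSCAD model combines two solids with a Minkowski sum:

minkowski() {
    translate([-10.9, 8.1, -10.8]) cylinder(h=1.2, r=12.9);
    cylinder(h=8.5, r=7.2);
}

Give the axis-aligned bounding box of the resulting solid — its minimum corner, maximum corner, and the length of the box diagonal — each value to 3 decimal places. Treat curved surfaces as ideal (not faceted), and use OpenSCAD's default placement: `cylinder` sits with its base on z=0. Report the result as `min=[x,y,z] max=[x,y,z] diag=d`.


A = translate([-10.9, 8.1, -10.8]) cylinder(h=1.2, r=12.9) → bbox [-23.8,-4.8,-10.8] .. [2,21,-9.6]
B = cylinder(h=8.5, r=7.2) → bbox [-7.2,-7.2,0] .. [7.2,7.2,8.5]
lo = A.lo+B.lo = [-23.8-7.2, -4.8-7.2, -10.8+0] = [-31.000,-12.000,-10.800]
hi = A.hi+B.hi = [2+7.2, 21+7.2, -9.6+8.5] = [9.200,28.200,-1.100]
diag = √(40.2²+40.2²+9.7²) = √3326.17 = 57.673

min=[-31.000,-12.000,-10.800] max=[9.200,28.200,-1.100] diag=57.673


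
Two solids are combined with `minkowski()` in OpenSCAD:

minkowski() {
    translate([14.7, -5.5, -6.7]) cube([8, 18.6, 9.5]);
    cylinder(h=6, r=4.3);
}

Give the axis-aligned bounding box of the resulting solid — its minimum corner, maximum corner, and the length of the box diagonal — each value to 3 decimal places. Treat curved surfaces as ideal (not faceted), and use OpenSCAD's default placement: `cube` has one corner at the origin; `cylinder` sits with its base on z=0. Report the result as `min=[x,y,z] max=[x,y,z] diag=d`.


A = translate([14.7, -5.5, -6.7]) cube([8, 18.6, 9.5]) → bbox [14.7,-5.5,-6.7] .. [22.7,13.1,2.8]
B = cylinder(h=6, r=4.3) → bbox [-4.3,-4.3,0] .. [4.3,4.3,6]
lo = A.lo+B.lo = [14.7-4.3, -5.5-4.3, -6.7+0] = [10.400,-9.800,-6.700]
hi = A.hi+B.hi = [22.7+4.3, 13.1+4.3, 2.8+6] = [27.000,17.400,8.800]
diag = √(16.6²+27.2²+15.5²) = √1255.65 = 35.435

min=[10.400,-9.800,-6.700] max=[27.000,17.400,8.800] diag=35.435


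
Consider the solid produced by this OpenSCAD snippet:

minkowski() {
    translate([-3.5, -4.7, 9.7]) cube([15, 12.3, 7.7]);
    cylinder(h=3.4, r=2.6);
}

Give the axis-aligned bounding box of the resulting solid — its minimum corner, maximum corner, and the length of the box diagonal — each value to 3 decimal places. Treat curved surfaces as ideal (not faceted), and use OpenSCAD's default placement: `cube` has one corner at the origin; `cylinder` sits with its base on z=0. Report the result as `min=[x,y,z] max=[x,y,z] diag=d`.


A = translate([-3.5, -4.7, 9.7]) cube([15, 12.3, 7.7]) → bbox [-3.5,-4.7,9.7] .. [11.5,7.6,17.4]
B = cylinder(h=3.4, r=2.6) → bbox [-2.6,-2.6,0] .. [2.6,2.6,3.4]
lo = A.lo+B.lo = [-3.5-2.6, -4.7-2.6, 9.7+0] = [-6.100,-7.300,9.700]
hi = A.hi+B.hi = [11.5+2.6, 7.6+2.6, 17.4+3.4] = [14.100,10.200,20.800]
diag = √(20.2²+17.5²+11.1²) = √837.5 = 28.940

min=[-6.100,-7.300,9.700] max=[14.100,10.200,20.800] diag=28.940


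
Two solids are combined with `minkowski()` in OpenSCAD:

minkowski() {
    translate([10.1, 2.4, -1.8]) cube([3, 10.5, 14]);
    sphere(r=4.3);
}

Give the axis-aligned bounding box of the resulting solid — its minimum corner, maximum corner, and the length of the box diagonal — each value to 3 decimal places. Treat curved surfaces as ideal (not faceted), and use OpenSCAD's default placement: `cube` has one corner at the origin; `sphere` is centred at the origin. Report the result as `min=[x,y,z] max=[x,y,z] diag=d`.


min=[5.800,-1.900,-6.100] max=[17.400,17.200,16.500] diag=31.783

A = translate([10.1, 2.4, -1.8]) cube([3, 10.5, 14]) → bbox [10.1,2.4,-1.8] .. [13.1,12.9,12.2]
B = sphere(r=4.3) → bbox [-4.3,-4.3,-4.3] .. [4.3,4.3,4.3]
lo = A.lo+B.lo = [10.1-4.3, 2.4-4.3, -1.8-4.3] = [5.800,-1.900,-6.100]
hi = A.hi+B.hi = [13.1+4.3, 12.9+4.3, 12.2+4.3] = [17.400,17.200,16.500]
diag = √(11.6²+19.1²+22.6²) = √1010.13 = 31.783


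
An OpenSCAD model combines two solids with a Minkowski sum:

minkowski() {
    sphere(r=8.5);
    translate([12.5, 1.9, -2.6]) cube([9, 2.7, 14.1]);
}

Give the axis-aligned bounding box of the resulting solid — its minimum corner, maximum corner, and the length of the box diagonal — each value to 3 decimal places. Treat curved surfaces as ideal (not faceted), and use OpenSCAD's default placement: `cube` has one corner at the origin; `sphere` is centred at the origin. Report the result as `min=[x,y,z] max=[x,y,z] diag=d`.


A = translate([12.5, 1.9, -2.6]) cube([9, 2.7, 14.1]) → bbox [12.5,1.9,-2.6] .. [21.5,4.6,11.5]
B = sphere(r=8.5) → bbox [-8.5,-8.5,-8.5] .. [8.5,8.5,8.5]
lo = A.lo+B.lo = [12.5-8.5, 1.9-8.5, -2.6-8.5] = [4.000,-6.600,-11.100]
hi = A.hi+B.hi = [21.5+8.5, 4.6+8.5, 11.5+8.5] = [30.000,13.100,20.000]
diag = √(26²+19.7²+31.1²) = √2031.3 = 45.070

min=[4.000,-6.600,-11.100] max=[30.000,13.100,20.000] diag=45.070


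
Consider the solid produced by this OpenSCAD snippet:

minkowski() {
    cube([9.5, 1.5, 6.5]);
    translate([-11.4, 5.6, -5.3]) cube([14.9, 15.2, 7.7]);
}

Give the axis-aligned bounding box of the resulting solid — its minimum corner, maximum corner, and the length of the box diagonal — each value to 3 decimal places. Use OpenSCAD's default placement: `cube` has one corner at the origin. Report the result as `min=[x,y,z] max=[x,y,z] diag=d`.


A = translate([-11.4, 5.6, -5.3]) cube([14.9, 15.2, 7.7]) → bbox [-11.4,5.6,-5.3] .. [3.5,20.8,2.4]
B = cube([9.5, 1.5, 6.5]) → bbox [0,0,0] .. [9.5,1.5,6.5]
lo = A.lo+B.lo = [-11.4+0, 5.6+0, -5.3+0] = [-11.400,5.600,-5.300]
hi = A.hi+B.hi = [3.5+9.5, 20.8+1.5, 2.4+6.5] = [13.000,22.300,8.900]
diag = √(24.4²+16.7²+14.2²) = √1075.89 = 32.801

min=[-11.400,5.600,-5.300] max=[13.000,22.300,8.900] diag=32.801


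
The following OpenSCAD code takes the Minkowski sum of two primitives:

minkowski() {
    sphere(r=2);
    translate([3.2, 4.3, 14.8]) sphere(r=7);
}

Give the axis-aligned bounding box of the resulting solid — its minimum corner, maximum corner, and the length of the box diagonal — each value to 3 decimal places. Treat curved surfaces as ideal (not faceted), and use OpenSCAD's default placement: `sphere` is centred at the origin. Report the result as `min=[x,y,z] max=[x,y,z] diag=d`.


A = translate([3.2, 4.3, 14.8]) sphere(r=7) → bbox [-3.8,-2.7,7.8] .. [10.2,11.3,21.8]
B = sphere(r=2) → bbox [-2,-2,-2] .. [2,2,2]
lo = A.lo+B.lo = [-3.8-2, -2.7-2, 7.8-2] = [-5.800,-4.700,5.800]
hi = A.hi+B.hi = [10.2+2, 11.3+2, 21.8+2] = [12.200,13.300,23.800]
diag = √(18²+18²+18²) = √972 = 31.177

min=[-5.800,-4.700,5.800] max=[12.200,13.300,23.800] diag=31.177


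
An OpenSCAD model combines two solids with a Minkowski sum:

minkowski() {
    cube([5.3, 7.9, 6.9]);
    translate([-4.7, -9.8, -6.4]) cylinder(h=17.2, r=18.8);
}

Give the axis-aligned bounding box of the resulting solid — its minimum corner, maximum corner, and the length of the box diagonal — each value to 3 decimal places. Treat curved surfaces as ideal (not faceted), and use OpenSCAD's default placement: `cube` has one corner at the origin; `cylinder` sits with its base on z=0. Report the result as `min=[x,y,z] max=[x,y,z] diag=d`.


A = translate([-4.7, -9.8, -6.4]) cylinder(h=17.2, r=18.8) → bbox [-23.5,-28.6,-6.4] .. [14.1,9,10.8]
B = cube([5.3, 7.9, 6.9]) → bbox [0,0,0] .. [5.3,7.9,6.9]
lo = A.lo+B.lo = [-23.5+0, -28.6+0, -6.4+0] = [-23.500,-28.600,-6.400]
hi = A.hi+B.hi = [14.1+5.3, 9+7.9, 10.8+6.9] = [19.400,16.900,17.700]
diag = √(42.9²+45.5²+24.1²) = √4491.47 = 67.018

min=[-23.500,-28.600,-6.400] max=[19.400,16.900,17.700] diag=67.018


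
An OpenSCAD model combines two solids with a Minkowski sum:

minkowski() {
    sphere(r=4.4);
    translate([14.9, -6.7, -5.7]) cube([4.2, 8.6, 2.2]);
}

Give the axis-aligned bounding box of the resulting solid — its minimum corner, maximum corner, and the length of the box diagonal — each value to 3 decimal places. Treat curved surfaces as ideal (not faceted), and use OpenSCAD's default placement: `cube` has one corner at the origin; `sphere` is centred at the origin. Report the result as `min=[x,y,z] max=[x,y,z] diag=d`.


A = translate([14.9, -6.7, -5.7]) cube([4.2, 8.6, 2.2]) → bbox [14.9,-6.7,-5.7] .. [19.1,1.9,-3.5]
B = sphere(r=4.4) → bbox [-4.4,-4.4,-4.4] .. [4.4,4.4,4.4]
lo = A.lo+B.lo = [14.9-4.4, -6.7-4.4, -5.7-4.4] = [10.500,-11.100,-10.100]
hi = A.hi+B.hi = [19.1+4.4, 1.9+4.4, -3.5+4.4] = [23.500,6.300,0.900]
diag = √(13²+17.4²+11²) = √592.76 = 24.347

min=[10.500,-11.100,-10.100] max=[23.500,6.300,0.900] diag=24.347


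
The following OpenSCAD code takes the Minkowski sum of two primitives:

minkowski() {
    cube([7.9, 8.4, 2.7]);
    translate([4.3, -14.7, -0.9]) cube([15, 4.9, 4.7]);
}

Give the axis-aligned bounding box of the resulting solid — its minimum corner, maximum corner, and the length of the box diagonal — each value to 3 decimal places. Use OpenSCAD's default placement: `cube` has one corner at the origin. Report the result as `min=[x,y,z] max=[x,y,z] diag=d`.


A = translate([4.3, -14.7, -0.9]) cube([15, 4.9, 4.7]) → bbox [4.3,-14.7,-0.9] .. [19.3,-9.8,3.8]
B = cube([7.9, 8.4, 2.7]) → bbox [0,0,0] .. [7.9,8.4,2.7]
lo = A.lo+B.lo = [4.3+0, -14.7+0, -0.9+0] = [4.300,-14.700,-0.900]
hi = A.hi+B.hi = [19.3+7.9, -9.8+8.4, 3.8+2.7] = [27.200,-1.400,6.500]
diag = √(22.9²+13.3²+7.4²) = √756.06 = 27.497

min=[4.300,-14.700,-0.900] max=[27.200,-1.400,6.500] diag=27.497


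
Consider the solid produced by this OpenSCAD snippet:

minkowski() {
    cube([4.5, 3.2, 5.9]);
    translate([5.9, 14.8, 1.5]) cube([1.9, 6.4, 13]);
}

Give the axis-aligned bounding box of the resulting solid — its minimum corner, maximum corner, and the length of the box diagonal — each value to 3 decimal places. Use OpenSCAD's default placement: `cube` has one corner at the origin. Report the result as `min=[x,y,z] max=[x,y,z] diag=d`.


min=[5.900,14.800,1.500] max=[12.300,24.400,20.400] diag=22.143

A = translate([5.9, 14.8, 1.5]) cube([1.9, 6.4, 13]) → bbox [5.9,14.8,1.5] .. [7.8,21.2,14.5]
B = cube([4.5, 3.2, 5.9]) → bbox [0,0,0] .. [4.5,3.2,5.9]
lo = A.lo+B.lo = [5.9+0, 14.8+0, 1.5+0] = [5.900,14.800,1.500]
hi = A.hi+B.hi = [7.8+4.5, 21.2+3.2, 14.5+5.9] = [12.300,24.400,20.400]
diag = √(6.4²+9.6²+18.9²) = √490.33 = 22.143


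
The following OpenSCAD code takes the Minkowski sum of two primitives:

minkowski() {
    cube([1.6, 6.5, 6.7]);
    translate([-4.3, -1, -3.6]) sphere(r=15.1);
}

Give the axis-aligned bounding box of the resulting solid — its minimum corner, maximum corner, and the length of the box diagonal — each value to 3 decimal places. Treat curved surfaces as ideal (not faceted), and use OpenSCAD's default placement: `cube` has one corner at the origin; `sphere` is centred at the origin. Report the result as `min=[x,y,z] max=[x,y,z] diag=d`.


A = translate([-4.3, -1, -3.6]) sphere(r=15.1) → bbox [-19.4,-16.1,-18.7] .. [10.8,14.1,11.5]
B = cube([1.6, 6.5, 6.7]) → bbox [0,0,0] .. [1.6,6.5,6.7]
lo = A.lo+B.lo = [-19.4+0, -16.1+0, -18.7+0] = [-19.400,-16.100,-18.700]
hi = A.hi+B.hi = [10.8+1.6, 14.1+6.5, 11.5+6.7] = [12.400,20.600,18.200]
diag = √(31.8²+36.7²+36.9²) = √3719.74 = 60.990

min=[-19.400,-16.100,-18.700] max=[12.400,20.600,18.200] diag=60.990


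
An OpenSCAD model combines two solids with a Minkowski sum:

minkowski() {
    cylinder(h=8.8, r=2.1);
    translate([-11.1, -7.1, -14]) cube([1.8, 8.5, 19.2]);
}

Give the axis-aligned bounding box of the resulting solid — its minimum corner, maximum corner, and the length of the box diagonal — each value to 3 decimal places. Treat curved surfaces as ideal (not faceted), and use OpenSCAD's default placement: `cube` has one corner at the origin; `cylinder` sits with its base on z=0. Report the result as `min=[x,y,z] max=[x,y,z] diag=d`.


min=[-13.200,-9.200,-14.000] max=[-7.200,3.500,14.000] diag=31.326

A = translate([-11.1, -7.1, -14]) cube([1.8, 8.5, 19.2]) → bbox [-11.1,-7.1,-14] .. [-9.3,1.4,5.2]
B = cylinder(h=8.8, r=2.1) → bbox [-2.1,-2.1,0] .. [2.1,2.1,8.8]
lo = A.lo+B.lo = [-11.1-2.1, -7.1-2.1, -14+0] = [-13.200,-9.200,-14.000]
hi = A.hi+B.hi = [-9.3+2.1, 1.4+2.1, 5.2+8.8] = [-7.200,3.500,14.000]
diag = √(6²+12.7²+28²) = √981.29 = 31.326


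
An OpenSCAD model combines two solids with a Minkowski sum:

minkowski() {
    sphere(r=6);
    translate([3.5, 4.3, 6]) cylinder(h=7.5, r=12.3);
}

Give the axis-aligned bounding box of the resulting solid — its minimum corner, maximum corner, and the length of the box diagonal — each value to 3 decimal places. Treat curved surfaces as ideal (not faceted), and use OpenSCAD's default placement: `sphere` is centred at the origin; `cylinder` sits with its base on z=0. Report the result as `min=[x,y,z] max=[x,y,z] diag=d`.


min=[-14.800,-14.000,0.000] max=[21.800,22.600,19.500] diag=55.312

A = translate([3.5, 4.3, 6]) cylinder(h=7.5, r=12.3) → bbox [-8.8,-8,6] .. [15.8,16.6,13.5]
B = sphere(r=6) → bbox [-6,-6,-6] .. [6,6,6]
lo = A.lo+B.lo = [-8.8-6, -8-6, 6-6] = [-14.800,-14.000,0.000]
hi = A.hi+B.hi = [15.8+6, 16.6+6, 13.5+6] = [21.800,22.600,19.500]
diag = √(36.6²+36.6²+19.5²) = √3059.37 = 55.312


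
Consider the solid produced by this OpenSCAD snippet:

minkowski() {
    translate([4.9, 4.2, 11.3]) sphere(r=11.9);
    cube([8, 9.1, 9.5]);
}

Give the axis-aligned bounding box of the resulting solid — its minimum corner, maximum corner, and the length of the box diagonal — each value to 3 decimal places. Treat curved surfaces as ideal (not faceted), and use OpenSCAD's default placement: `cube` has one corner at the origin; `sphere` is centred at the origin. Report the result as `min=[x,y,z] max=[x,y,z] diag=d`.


min=[-7.000,-7.700,-0.600] max=[24.800,25.200,32.700] diag=56.591

A = translate([4.9, 4.2, 11.3]) sphere(r=11.9) → bbox [-7,-7.7,-0.6] .. [16.8,16.1,23.2]
B = cube([8, 9.1, 9.5]) → bbox [0,0,0] .. [8,9.1,9.5]
lo = A.lo+B.lo = [-7+0, -7.7+0, -0.6+0] = [-7.000,-7.700,-0.600]
hi = A.hi+B.hi = [16.8+8, 16.1+9.1, 23.2+9.5] = [24.800,25.200,32.700]
diag = √(31.8²+32.9²+33.3²) = √3202.54 = 56.591


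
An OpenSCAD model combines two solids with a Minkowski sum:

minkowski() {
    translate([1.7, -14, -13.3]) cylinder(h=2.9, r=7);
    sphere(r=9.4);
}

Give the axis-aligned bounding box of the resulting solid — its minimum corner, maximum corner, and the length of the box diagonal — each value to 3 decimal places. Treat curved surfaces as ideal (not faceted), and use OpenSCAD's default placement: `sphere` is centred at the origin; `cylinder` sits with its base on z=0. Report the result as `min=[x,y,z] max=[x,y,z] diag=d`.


min=[-14.700,-30.400,-22.700] max=[18.100,2.400,-1.000] diag=51.211

A = translate([1.7, -14, -13.3]) cylinder(h=2.9, r=7) → bbox [-5.3,-21,-13.3] .. [8.7,-7,-10.4]
B = sphere(r=9.4) → bbox [-9.4,-9.4,-9.4] .. [9.4,9.4,9.4]
lo = A.lo+B.lo = [-5.3-9.4, -21-9.4, -13.3-9.4] = [-14.700,-30.400,-22.700]
hi = A.hi+B.hi = [8.7+9.4, -7+9.4, -10.4+9.4] = [18.100,2.400,-1.000]
diag = √(32.8²+32.8²+21.7²) = √2622.57 = 51.211


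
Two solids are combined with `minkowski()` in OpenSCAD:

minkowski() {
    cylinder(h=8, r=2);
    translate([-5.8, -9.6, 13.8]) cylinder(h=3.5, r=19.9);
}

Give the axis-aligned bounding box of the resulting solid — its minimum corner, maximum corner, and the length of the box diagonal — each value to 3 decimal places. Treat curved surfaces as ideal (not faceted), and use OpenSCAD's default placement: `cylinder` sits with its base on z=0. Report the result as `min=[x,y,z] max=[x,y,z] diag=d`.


min=[-27.700,-31.500,13.800] max=[16.100,12.300,25.300] diag=63.001

A = translate([-5.8, -9.6, 13.8]) cylinder(h=3.5, r=19.9) → bbox [-25.7,-29.5,13.8] .. [14.1,10.3,17.3]
B = cylinder(h=8, r=2) → bbox [-2,-2,0] .. [2,2,8]
lo = A.lo+B.lo = [-25.7-2, -29.5-2, 13.8+0] = [-27.700,-31.500,13.800]
hi = A.hi+B.hi = [14.1+2, 10.3+2, 17.3+8] = [16.100,12.300,25.300]
diag = √(43.8²+43.8²+11.5²) = √3969.13 = 63.001


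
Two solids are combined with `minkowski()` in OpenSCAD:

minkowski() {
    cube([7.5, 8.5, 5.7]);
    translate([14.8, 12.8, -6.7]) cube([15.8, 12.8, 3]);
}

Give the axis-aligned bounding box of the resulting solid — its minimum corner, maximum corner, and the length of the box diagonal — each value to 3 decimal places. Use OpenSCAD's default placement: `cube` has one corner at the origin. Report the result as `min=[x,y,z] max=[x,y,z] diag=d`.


min=[14.800,12.800,-6.700] max=[38.100,34.100,2.000] diag=32.746

A = translate([14.8, 12.8, -6.7]) cube([15.8, 12.8, 3]) → bbox [14.8,12.8,-6.7] .. [30.6,25.6,-3.7]
B = cube([7.5, 8.5, 5.7]) → bbox [0,0,0] .. [7.5,8.5,5.7]
lo = A.lo+B.lo = [14.8+0, 12.8+0, -6.7+0] = [14.800,12.800,-6.700]
hi = A.hi+B.hi = [30.6+7.5, 25.6+8.5, -3.7+5.7] = [38.100,34.100,2.000]
diag = √(23.3²+21.3²+8.7²) = √1072.27 = 32.746


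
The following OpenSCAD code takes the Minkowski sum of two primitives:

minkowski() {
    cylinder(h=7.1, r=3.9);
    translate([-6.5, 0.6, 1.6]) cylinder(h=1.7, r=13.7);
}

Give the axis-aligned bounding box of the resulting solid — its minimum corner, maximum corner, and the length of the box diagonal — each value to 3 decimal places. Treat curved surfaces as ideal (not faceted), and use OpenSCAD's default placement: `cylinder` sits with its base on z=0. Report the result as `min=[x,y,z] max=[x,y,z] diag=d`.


min=[-24.100,-17.000,1.600] max=[11.100,18.200,10.400] diag=50.552

A = translate([-6.5, 0.6, 1.6]) cylinder(h=1.7, r=13.7) → bbox [-20.2,-13.1,1.6] .. [7.2,14.3,3.3]
B = cylinder(h=7.1, r=3.9) → bbox [-3.9,-3.9,0] .. [3.9,3.9,7.1]
lo = A.lo+B.lo = [-20.2-3.9, -13.1-3.9, 1.6+0] = [-24.100,-17.000,1.600]
hi = A.hi+B.hi = [7.2+3.9, 14.3+3.9, 3.3+7.1] = [11.100,18.200,10.400]
diag = √(35.2²+35.2²+8.8²) = √2555.52 = 50.552


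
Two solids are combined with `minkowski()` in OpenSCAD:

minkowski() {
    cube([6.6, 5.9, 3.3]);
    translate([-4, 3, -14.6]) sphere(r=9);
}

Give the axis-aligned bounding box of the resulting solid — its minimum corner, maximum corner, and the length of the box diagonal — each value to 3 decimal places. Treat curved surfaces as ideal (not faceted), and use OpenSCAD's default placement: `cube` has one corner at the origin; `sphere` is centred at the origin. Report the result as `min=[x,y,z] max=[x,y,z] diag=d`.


A = translate([-4, 3, -14.6]) sphere(r=9) → bbox [-13,-6,-23.6] .. [5,12,-5.6]
B = cube([6.6, 5.9, 3.3]) → bbox [0,0,0] .. [6.6,5.9,3.3]
lo = A.lo+B.lo = [-13+0, -6+0, -23.6+0] = [-13.000,-6.000,-23.600]
hi = A.hi+B.hi = [5+6.6, 12+5.9, -5.6+3.3] = [11.600,17.900,-2.300]
diag = √(24.6²+23.9²+21.3²) = √1630.06 = 40.374

min=[-13.000,-6.000,-23.600] max=[11.600,17.900,-2.300] diag=40.374


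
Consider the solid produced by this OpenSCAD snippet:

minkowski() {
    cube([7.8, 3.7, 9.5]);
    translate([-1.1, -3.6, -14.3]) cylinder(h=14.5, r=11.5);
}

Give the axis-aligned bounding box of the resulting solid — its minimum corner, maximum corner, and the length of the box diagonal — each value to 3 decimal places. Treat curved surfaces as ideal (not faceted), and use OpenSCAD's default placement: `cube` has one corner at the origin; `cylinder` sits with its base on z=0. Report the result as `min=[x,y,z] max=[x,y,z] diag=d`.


min=[-12.600,-15.100,-14.300] max=[18.200,11.600,9.700] diag=47.303

A = translate([-1.1, -3.6, -14.3]) cylinder(h=14.5, r=11.5) → bbox [-12.6,-15.1,-14.3] .. [10.4,7.9,0.2]
B = cube([7.8, 3.7, 9.5]) → bbox [0,0,0] .. [7.8,3.7,9.5]
lo = A.lo+B.lo = [-12.6+0, -15.1+0, -14.3+0] = [-12.600,-15.100,-14.300]
hi = A.hi+B.hi = [10.4+7.8, 7.9+3.7, 0.2+9.5] = [18.200,11.600,9.700]
diag = √(30.8²+26.7²+24²) = √2237.53 = 47.303


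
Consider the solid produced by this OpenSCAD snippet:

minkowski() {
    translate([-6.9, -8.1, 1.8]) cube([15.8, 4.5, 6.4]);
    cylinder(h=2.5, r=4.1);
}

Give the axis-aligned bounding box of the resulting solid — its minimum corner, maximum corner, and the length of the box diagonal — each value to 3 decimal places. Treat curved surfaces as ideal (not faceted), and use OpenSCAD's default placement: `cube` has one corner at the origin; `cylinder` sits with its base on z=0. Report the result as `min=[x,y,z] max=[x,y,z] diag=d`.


min=[-11.000,-12.200,1.800] max=[13.000,0.500,10.700] diag=28.574

A = translate([-6.9, -8.1, 1.8]) cube([15.8, 4.5, 6.4]) → bbox [-6.9,-8.1,1.8] .. [8.9,-3.6,8.2]
B = cylinder(h=2.5, r=4.1) → bbox [-4.1,-4.1,0] .. [4.1,4.1,2.5]
lo = A.lo+B.lo = [-6.9-4.1, -8.1-4.1, 1.8+0] = [-11.000,-12.200,1.800]
hi = A.hi+B.hi = [8.9+4.1, -3.6+4.1, 8.2+2.5] = [13.000,0.500,10.700]
diag = √(24²+12.7²+8.9²) = √816.5 = 28.574


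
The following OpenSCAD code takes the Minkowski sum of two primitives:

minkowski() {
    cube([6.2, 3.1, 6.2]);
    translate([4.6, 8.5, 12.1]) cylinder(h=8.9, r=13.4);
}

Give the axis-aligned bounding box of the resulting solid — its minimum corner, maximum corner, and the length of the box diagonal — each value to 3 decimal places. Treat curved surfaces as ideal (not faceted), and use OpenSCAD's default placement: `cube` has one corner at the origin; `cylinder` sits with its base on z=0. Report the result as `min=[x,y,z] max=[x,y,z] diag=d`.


min=[-8.800,-4.900,12.100] max=[24.200,25.000,27.200] diag=47.021

A = translate([4.6, 8.5, 12.1]) cylinder(h=8.9, r=13.4) → bbox [-8.8,-4.9,12.1] .. [18,21.9,21]
B = cube([6.2, 3.1, 6.2]) → bbox [0,0,0] .. [6.2,3.1,6.2]
lo = A.lo+B.lo = [-8.8+0, -4.9+0, 12.1+0] = [-8.800,-4.900,12.100]
hi = A.hi+B.hi = [18+6.2, 21.9+3.1, 21+6.2] = [24.200,25.000,27.200]
diag = √(33²+29.9²+15.1²) = √2211.02 = 47.021


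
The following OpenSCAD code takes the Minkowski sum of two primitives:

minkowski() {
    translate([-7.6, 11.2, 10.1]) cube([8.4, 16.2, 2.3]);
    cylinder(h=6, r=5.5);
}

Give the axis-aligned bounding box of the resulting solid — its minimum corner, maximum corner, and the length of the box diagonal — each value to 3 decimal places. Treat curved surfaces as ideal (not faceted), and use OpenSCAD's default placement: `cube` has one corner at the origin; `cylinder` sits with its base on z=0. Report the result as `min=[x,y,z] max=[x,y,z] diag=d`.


A = translate([-7.6, 11.2, 10.1]) cube([8.4, 16.2, 2.3]) → bbox [-7.6,11.2,10.1] .. [0.8,27.4,12.4]
B = cylinder(h=6, r=5.5) → bbox [-5.5,-5.5,0] .. [5.5,5.5,6]
lo = A.lo+B.lo = [-7.6-5.5, 11.2-5.5, 10.1+0] = [-13.100,5.700,10.100]
hi = A.hi+B.hi = [0.8+5.5, 27.4+5.5, 12.4+6] = [6.300,32.900,18.400]
diag = √(19.4²+27.2²+8.3²) = √1185.09 = 34.425

min=[-13.100,5.700,10.100] max=[6.300,32.900,18.400] diag=34.425


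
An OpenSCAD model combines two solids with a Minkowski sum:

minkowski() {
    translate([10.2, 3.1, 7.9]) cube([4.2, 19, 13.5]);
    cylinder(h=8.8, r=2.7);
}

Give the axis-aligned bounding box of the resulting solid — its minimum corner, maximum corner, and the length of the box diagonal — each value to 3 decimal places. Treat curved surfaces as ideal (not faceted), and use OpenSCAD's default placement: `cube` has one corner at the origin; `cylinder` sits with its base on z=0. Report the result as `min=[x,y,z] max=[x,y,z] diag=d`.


min=[7.500,0.400,7.900] max=[17.100,24.800,30.200] diag=34.421

A = translate([10.2, 3.1, 7.9]) cube([4.2, 19, 13.5]) → bbox [10.2,3.1,7.9] .. [14.4,22.1,21.4]
B = cylinder(h=8.8, r=2.7) → bbox [-2.7,-2.7,0] .. [2.7,2.7,8.8]
lo = A.lo+B.lo = [10.2-2.7, 3.1-2.7, 7.9+0] = [7.500,0.400,7.900]
hi = A.hi+B.hi = [14.4+2.7, 22.1+2.7, 21.4+8.8] = [17.100,24.800,30.200]
diag = √(9.6²+24.4²+22.3²) = √1184.81 = 34.421


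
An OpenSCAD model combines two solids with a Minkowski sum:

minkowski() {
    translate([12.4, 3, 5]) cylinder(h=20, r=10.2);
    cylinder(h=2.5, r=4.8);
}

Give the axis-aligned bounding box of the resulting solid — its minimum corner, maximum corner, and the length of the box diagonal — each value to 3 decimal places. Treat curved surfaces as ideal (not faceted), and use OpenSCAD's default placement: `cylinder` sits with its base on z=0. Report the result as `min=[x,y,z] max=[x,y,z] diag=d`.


min=[-2.600,-12.000,5.000] max=[27.400,18.000,27.500] diag=48.023

A = translate([12.4, 3, 5]) cylinder(h=20, r=10.2) → bbox [2.2,-7.2,5] .. [22.6,13.2,25]
B = cylinder(h=2.5, r=4.8) → bbox [-4.8,-4.8,0] .. [4.8,4.8,2.5]
lo = A.lo+B.lo = [2.2-4.8, -7.2-4.8, 5+0] = [-2.600,-12.000,5.000]
hi = A.hi+B.hi = [22.6+4.8, 13.2+4.8, 25+2.5] = [27.400,18.000,27.500]
diag = √(30²+30²+22.5²) = √2306.25 = 48.023


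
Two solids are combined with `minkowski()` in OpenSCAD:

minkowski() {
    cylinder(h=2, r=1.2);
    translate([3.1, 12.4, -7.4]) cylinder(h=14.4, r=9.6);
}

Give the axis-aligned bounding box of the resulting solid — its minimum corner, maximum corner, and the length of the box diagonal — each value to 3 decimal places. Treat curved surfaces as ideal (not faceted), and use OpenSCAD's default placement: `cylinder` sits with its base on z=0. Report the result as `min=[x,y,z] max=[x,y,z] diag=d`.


min=[-7.700,1.600,-7.400] max=[13.900,23.200,9.000] diag=34.671

A = translate([3.1, 12.4, -7.4]) cylinder(h=14.4, r=9.6) → bbox [-6.5,2.8,-7.4] .. [12.7,22,7]
B = cylinder(h=2, r=1.2) → bbox [-1.2,-1.2,0] .. [1.2,1.2,2]
lo = A.lo+B.lo = [-6.5-1.2, 2.8-1.2, -7.4+0] = [-7.700,1.600,-7.400]
hi = A.hi+B.hi = [12.7+1.2, 22+1.2, 7+2] = [13.900,23.200,9.000]
diag = √(21.6²+21.6²+16.4²) = √1202.08 = 34.671


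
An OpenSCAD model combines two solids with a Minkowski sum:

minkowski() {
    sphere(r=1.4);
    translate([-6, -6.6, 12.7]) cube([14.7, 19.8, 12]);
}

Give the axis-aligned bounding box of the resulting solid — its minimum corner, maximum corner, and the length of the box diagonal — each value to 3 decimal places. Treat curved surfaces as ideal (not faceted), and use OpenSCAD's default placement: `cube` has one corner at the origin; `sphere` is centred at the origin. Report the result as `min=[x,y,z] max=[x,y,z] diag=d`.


min=[-7.400,-8.000,11.300] max=[10.100,14.600,26.100] diag=32.188

A = translate([-6, -6.6, 12.7]) cube([14.7, 19.8, 12]) → bbox [-6,-6.6,12.7] .. [8.7,13.2,24.7]
B = sphere(r=1.4) → bbox [-1.4,-1.4,-1.4] .. [1.4,1.4,1.4]
lo = A.lo+B.lo = [-6-1.4, -6.6-1.4, 12.7-1.4] = [-7.400,-8.000,11.300]
hi = A.hi+B.hi = [8.7+1.4, 13.2+1.4, 24.7+1.4] = [10.100,14.600,26.100]
diag = √(17.5²+22.6²+14.8²) = √1036.05 = 32.188


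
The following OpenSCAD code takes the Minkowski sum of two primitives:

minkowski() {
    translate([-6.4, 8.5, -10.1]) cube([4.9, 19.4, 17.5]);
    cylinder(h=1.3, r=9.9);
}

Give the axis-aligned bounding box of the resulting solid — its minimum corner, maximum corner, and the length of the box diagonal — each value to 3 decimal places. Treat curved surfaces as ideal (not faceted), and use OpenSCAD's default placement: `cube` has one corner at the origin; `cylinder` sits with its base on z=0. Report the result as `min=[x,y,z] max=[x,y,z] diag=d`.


min=[-16.300,-1.400,-10.100] max=[8.400,37.800,8.700] diag=50.002

A = translate([-6.4, 8.5, -10.1]) cube([4.9, 19.4, 17.5]) → bbox [-6.4,8.5,-10.1] .. [-1.5,27.9,7.4]
B = cylinder(h=1.3, r=9.9) → bbox [-9.9,-9.9,0] .. [9.9,9.9,1.3]
lo = A.lo+B.lo = [-6.4-9.9, 8.5-9.9, -10.1+0] = [-16.300,-1.400,-10.100]
hi = A.hi+B.hi = [-1.5+9.9, 27.9+9.9, 7.4+1.3] = [8.400,37.800,8.700]
diag = √(24.7²+39.2²+18.8²) = √2500.17 = 50.002


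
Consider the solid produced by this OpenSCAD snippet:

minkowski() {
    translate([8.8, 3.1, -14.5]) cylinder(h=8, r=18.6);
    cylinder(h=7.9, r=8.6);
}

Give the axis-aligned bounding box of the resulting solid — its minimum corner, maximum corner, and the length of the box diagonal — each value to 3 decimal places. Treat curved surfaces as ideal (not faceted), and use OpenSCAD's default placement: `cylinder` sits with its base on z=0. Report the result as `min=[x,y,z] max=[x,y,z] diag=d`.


min=[-18.400,-24.100,-14.500] max=[36.000,30.300,1.400] diag=78.559

A = translate([8.8, 3.1, -14.5]) cylinder(h=8, r=18.6) → bbox [-9.8,-15.5,-14.5] .. [27.4,21.7,-6.5]
B = cylinder(h=7.9, r=8.6) → bbox [-8.6,-8.6,0] .. [8.6,8.6,7.9]
lo = A.lo+B.lo = [-9.8-8.6, -15.5-8.6, -14.5+0] = [-18.400,-24.100,-14.500]
hi = A.hi+B.hi = [27.4+8.6, 21.7+8.6, -6.5+7.9] = [36.000,30.300,1.400]
diag = √(54.4²+54.4²+15.9²) = √6171.53 = 78.559


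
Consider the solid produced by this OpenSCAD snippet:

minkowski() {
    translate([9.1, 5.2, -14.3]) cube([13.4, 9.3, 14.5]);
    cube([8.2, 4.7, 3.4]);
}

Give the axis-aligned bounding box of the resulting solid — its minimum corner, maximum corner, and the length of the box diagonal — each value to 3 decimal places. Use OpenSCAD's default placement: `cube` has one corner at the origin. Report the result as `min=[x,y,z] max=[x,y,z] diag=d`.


A = translate([9.1, 5.2, -14.3]) cube([13.4, 9.3, 14.5]) → bbox [9.1,5.2,-14.3] .. [22.5,14.5,0.2]
B = cube([8.2, 4.7, 3.4]) → bbox [0,0,0] .. [8.2,4.7,3.4]
lo = A.lo+B.lo = [9.1+0, 5.2+0, -14.3+0] = [9.100,5.200,-14.300]
hi = A.hi+B.hi = [22.5+8.2, 14.5+4.7, 0.2+3.4] = [30.700,19.200,3.600]
diag = √(21.6²+14²+17.9²) = √982.97 = 31.352

min=[9.100,5.200,-14.300] max=[30.700,19.200,3.600] diag=31.352


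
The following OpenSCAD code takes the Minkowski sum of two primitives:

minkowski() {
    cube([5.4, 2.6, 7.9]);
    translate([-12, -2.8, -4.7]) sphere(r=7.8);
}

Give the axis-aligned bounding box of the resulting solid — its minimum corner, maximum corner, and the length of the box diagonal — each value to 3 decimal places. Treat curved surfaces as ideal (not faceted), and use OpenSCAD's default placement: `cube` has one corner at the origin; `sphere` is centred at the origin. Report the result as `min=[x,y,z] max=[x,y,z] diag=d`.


min=[-19.800,-10.600,-12.500] max=[1.200,7.600,11.000] diag=36.394

A = translate([-12, -2.8, -4.7]) sphere(r=7.8) → bbox [-19.8,-10.6,-12.5] .. [-4.2,5,3.1]
B = cube([5.4, 2.6, 7.9]) → bbox [0,0,0] .. [5.4,2.6,7.9]
lo = A.lo+B.lo = [-19.8+0, -10.6+0, -12.5+0] = [-19.800,-10.600,-12.500]
hi = A.hi+B.hi = [-4.2+5.4, 5+2.6, 3.1+7.9] = [1.200,7.600,11.000]
diag = √(21²+18.2²+23.5²) = √1324.49 = 36.394


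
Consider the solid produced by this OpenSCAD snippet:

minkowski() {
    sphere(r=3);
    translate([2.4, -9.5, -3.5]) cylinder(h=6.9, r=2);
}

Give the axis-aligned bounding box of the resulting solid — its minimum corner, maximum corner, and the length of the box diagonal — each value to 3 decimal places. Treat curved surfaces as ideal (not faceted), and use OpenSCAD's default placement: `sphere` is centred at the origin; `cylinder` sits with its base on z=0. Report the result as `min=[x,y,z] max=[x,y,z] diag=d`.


min=[-2.600,-14.500,-6.500] max=[7.400,-4.500,6.400] diag=19.142

A = translate([2.4, -9.5, -3.5]) cylinder(h=6.9, r=2) → bbox [0.4,-11.5,-3.5] .. [4.4,-7.5,3.4]
B = sphere(r=3) → bbox [-3,-3,-3] .. [3,3,3]
lo = A.lo+B.lo = [0.4-3, -11.5-3, -3.5-3] = [-2.600,-14.500,-6.500]
hi = A.hi+B.hi = [4.4+3, -7.5+3, 3.4+3] = [7.400,-4.500,6.400]
diag = √(10²+10²+12.9²) = √366.41 = 19.142


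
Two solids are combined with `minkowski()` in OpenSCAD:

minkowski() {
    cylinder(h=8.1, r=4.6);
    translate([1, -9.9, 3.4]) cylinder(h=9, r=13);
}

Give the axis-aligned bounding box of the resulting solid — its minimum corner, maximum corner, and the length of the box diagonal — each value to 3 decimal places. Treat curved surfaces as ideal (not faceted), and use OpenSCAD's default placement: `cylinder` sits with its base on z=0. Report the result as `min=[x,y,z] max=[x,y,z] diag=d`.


min=[-16.600,-27.500,3.400] max=[18.600,7.700,20.500] diag=52.635

A = translate([1, -9.9, 3.4]) cylinder(h=9, r=13) → bbox [-12,-22.9,3.4] .. [14,3.1,12.4]
B = cylinder(h=8.1, r=4.6) → bbox [-4.6,-4.6,0] .. [4.6,4.6,8.1]
lo = A.lo+B.lo = [-12-4.6, -22.9-4.6, 3.4+0] = [-16.600,-27.500,3.400]
hi = A.hi+B.hi = [14+4.6, 3.1+4.6, 12.4+8.1] = [18.600,7.700,20.500]
diag = √(35.2²+35.2²+17.1²) = √2770.49 = 52.635


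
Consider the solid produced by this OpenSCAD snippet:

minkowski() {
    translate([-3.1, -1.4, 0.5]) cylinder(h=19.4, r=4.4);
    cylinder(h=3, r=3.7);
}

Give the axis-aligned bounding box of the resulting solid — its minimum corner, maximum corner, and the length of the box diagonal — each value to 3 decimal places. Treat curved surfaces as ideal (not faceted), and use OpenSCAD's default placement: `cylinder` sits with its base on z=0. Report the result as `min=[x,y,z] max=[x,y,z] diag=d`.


A = translate([-3.1, -1.4, 0.5]) cylinder(h=19.4, r=4.4) → bbox [-7.5,-5.8,0.5] .. [1.3,3,19.9]
B = cylinder(h=3, r=3.7) → bbox [-3.7,-3.7,0] .. [3.7,3.7,3]
lo = A.lo+B.lo = [-7.5-3.7, -5.8-3.7, 0.5+0] = [-11.200,-9.500,0.500]
hi = A.hi+B.hi = [1.3+3.7, 3+3.7, 19.9+3] = [5.000,6.700,22.900]
diag = √(16.2²+16.2²+22.4²) = √1026.64 = 32.041

min=[-11.200,-9.500,0.500] max=[5.000,6.700,22.900] diag=32.041


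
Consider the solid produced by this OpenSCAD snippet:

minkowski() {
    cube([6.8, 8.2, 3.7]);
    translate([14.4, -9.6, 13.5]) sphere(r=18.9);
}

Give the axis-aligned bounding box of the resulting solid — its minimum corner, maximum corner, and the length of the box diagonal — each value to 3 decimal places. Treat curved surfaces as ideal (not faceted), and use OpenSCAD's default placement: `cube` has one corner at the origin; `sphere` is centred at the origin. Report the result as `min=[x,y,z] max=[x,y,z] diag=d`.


min=[-4.500,-28.500,-5.400] max=[40.100,17.500,36.100] diag=76.337

A = translate([14.4, -9.6, 13.5]) sphere(r=18.9) → bbox [-4.5,-28.5,-5.4] .. [33.3,9.3,32.4]
B = cube([6.8, 8.2, 3.7]) → bbox [0,0,0] .. [6.8,8.2,3.7]
lo = A.lo+B.lo = [-4.5+0, -28.5+0, -5.4+0] = [-4.500,-28.500,-5.400]
hi = A.hi+B.hi = [33.3+6.8, 9.3+8.2, 32.4+3.7] = [40.100,17.500,36.100]
diag = √(44.6²+46²+41.5²) = √5827.41 = 76.337


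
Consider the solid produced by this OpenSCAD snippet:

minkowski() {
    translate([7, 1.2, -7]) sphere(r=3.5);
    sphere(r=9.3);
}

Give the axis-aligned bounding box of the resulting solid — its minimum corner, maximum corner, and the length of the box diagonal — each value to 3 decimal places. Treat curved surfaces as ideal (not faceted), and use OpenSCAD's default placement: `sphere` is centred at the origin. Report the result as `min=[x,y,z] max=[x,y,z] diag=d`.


min=[-5.800,-11.600,-19.800] max=[19.800,14.000,5.800] diag=44.341

A = translate([7, 1.2, -7]) sphere(r=3.5) → bbox [3.5,-2.3,-10.5] .. [10.5,4.7,-3.5]
B = sphere(r=9.3) → bbox [-9.3,-9.3,-9.3] .. [9.3,9.3,9.3]
lo = A.lo+B.lo = [3.5-9.3, -2.3-9.3, -10.5-9.3] = [-5.800,-11.600,-19.800]
hi = A.hi+B.hi = [10.5+9.3, 4.7+9.3, -3.5+9.3] = [19.800,14.000,5.800]
diag = √(25.6²+25.6²+25.6²) = √1966.08 = 44.341


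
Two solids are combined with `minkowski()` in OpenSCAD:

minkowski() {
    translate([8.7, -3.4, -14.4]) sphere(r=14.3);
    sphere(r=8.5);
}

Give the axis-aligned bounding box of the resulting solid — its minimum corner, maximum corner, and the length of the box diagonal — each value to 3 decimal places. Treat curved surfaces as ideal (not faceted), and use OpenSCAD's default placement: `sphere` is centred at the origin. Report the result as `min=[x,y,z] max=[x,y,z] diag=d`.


min=[-14.100,-26.200,-37.200] max=[31.500,19.400,8.400] diag=78.982

A = translate([8.7, -3.4, -14.4]) sphere(r=14.3) → bbox [-5.6,-17.7,-28.7] .. [23,10.9,-0.1]
B = sphere(r=8.5) → bbox [-8.5,-8.5,-8.5] .. [8.5,8.5,8.5]
lo = A.lo+B.lo = [-5.6-8.5, -17.7-8.5, -28.7-8.5] = [-14.100,-26.200,-37.200]
hi = A.hi+B.hi = [23+8.5, 10.9+8.5, -0.1+8.5] = [31.500,19.400,8.400]
diag = √(45.6²+45.6²+45.6²) = √6238.08 = 78.982


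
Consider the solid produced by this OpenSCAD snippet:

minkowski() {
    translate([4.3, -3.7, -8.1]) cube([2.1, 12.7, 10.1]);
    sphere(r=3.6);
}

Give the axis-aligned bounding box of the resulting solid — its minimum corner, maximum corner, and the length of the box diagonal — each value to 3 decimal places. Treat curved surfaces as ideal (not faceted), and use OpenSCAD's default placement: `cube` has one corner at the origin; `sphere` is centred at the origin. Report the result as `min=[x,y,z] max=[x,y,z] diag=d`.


A = translate([4.3, -3.7, -8.1]) cube([2.1, 12.7, 10.1]) → bbox [4.3,-3.7,-8.1] .. [6.4,9,2]
B = sphere(r=3.6) → bbox [-3.6,-3.6,-3.6] .. [3.6,3.6,3.6]
lo = A.lo+B.lo = [4.3-3.6, -3.7-3.6, -8.1-3.6] = [0.700,-7.300,-11.700]
hi = A.hi+B.hi = [6.4+3.6, 9+3.6, 2+3.6] = [10.000,12.600,5.600]
diag = √(9.3²+19.9²+17.3²) = √781.79 = 27.961

min=[0.700,-7.300,-11.700] max=[10.000,12.600,5.600] diag=27.961


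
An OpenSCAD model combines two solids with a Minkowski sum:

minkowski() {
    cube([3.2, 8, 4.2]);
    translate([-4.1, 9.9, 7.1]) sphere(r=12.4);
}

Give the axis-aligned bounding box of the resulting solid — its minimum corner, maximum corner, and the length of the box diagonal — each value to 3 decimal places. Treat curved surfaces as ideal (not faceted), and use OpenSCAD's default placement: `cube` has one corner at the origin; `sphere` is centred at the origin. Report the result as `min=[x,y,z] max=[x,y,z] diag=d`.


min=[-16.500,-2.500,-5.300] max=[11.500,30.300,23.700] diag=51.970

A = translate([-4.1, 9.9, 7.1]) sphere(r=12.4) → bbox [-16.5,-2.5,-5.3] .. [8.3,22.3,19.5]
B = cube([3.2, 8, 4.2]) → bbox [0,0,0] .. [3.2,8,4.2]
lo = A.lo+B.lo = [-16.5+0, -2.5+0, -5.3+0] = [-16.500,-2.500,-5.300]
hi = A.hi+B.hi = [8.3+3.2, 22.3+8, 19.5+4.2] = [11.500,30.300,23.700]
diag = √(28²+32.8²+29²) = √2700.84 = 51.970


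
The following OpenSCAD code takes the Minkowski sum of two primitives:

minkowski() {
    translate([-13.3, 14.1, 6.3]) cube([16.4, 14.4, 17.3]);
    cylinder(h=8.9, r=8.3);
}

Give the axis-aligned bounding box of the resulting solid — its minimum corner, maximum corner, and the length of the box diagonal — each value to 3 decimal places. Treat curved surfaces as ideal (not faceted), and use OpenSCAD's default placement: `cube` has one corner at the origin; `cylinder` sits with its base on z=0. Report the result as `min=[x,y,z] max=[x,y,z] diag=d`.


min=[-21.600,5.800,6.300] max=[11.400,36.800,32.500] diag=52.311

A = translate([-13.3, 14.1, 6.3]) cube([16.4, 14.4, 17.3]) → bbox [-13.3,14.1,6.3] .. [3.1,28.5,23.6]
B = cylinder(h=8.9, r=8.3) → bbox [-8.3,-8.3,0] .. [8.3,8.3,8.9]
lo = A.lo+B.lo = [-13.3-8.3, 14.1-8.3, 6.3+0] = [-21.600,5.800,6.300]
hi = A.hi+B.hi = [3.1+8.3, 28.5+8.3, 23.6+8.9] = [11.400,36.800,32.500]
diag = √(33²+31²+26.2²) = √2736.44 = 52.311


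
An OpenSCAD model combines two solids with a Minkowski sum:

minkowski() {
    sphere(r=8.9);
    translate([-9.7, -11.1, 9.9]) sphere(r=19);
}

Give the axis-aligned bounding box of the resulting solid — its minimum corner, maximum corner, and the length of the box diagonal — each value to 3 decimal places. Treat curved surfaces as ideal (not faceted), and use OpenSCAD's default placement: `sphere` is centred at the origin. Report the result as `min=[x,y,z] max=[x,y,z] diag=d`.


A = translate([-9.7, -11.1, 9.9]) sphere(r=19) → bbox [-28.7,-30.1,-9.1] .. [9.3,7.9,28.9]
B = sphere(r=8.9) → bbox [-8.9,-8.9,-8.9] .. [8.9,8.9,8.9]
lo = A.lo+B.lo = [-28.7-8.9, -30.1-8.9, -9.1-8.9] = [-37.600,-39.000,-18.000]
hi = A.hi+B.hi = [9.3+8.9, 7.9+8.9, 28.9+8.9] = [18.200,16.800,37.800]
diag = √(55.8²+55.8²+55.8²) = √9340.92 = 96.648

min=[-37.600,-39.000,-18.000] max=[18.200,16.800,37.800] diag=96.648
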